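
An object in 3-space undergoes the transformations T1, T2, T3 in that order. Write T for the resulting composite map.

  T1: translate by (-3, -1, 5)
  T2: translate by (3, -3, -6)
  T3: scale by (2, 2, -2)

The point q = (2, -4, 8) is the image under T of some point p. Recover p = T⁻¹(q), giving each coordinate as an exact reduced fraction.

T1 = [1 0 0 -3; 0 1 0 -1; 0 0 1 5; 0 0 0 1]
T2·T1 = [1 0 0 0; 0 1 0 -4; 0 0 1 -1; 0 0 0 1]
T3·…·T1 = [2 0 0 0; 0 2 0 -8; 0 0 -2 2; 0 0 0 1]
det M = -8; M⁻¹ = [1/2 0 0 0; 0 1/2 0 4; 0 0 -1/2 1; 0 0 0 1]
M⁻¹ · (2, -4, 8)ᵀ = (1, 2, -3)ᵀ

p = (1, 2, -3)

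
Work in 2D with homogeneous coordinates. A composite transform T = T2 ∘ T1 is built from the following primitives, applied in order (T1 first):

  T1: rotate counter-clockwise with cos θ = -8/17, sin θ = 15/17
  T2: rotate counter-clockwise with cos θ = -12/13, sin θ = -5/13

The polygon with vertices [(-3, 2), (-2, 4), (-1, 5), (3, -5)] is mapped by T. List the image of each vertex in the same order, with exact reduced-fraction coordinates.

image vertices: (-233/221, 762/221), (218/221, 964/221), (529/221, 995/221), (-11/13, -75/13)

T1 rotate counter-clockwise with cos θ = -8/17, sin θ = 15/17: (-3, 2) → (-6/17, -61/17); (-2, 4) → (-44/17, -62/17); (-1, 5) → (-67/17, -55/17); (3, -5) → (3, 5)
T2 rotate counter-clockwise with cos θ = -12/13, sin θ = -5/13: (-6/17, -61/17) → (-233/221, 762/221); (-44/17, -62/17) → (218/221, 964/221); (-67/17, -55/17) → (529/221, 995/221); (3, 5) → (-11/13, -75/13)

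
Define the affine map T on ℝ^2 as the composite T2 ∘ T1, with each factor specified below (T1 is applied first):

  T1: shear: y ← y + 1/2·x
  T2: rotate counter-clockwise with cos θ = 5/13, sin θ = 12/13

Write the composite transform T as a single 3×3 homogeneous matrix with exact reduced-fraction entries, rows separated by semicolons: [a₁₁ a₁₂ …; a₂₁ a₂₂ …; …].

T1 = [1 0 0; 1/2 1 0; 0 0 1]
T2·T1 = [-1/13 -12/13 0; 29/26 5/13 0; 0 0 1]

T = [-1/13 -12/13 0; 29/26 5/13 0; 0 0 1]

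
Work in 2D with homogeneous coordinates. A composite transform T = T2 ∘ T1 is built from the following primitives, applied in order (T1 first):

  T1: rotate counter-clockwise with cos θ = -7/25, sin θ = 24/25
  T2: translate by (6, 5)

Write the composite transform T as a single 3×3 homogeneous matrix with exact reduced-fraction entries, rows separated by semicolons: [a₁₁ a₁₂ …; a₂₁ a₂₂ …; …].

T1 = [-7/25 -24/25 0; 24/25 -7/25 0; 0 0 1]
T2·T1 = [-7/25 -24/25 6; 24/25 -7/25 5; 0 0 1]

T = [-7/25 -24/25 6; 24/25 -7/25 5; 0 0 1]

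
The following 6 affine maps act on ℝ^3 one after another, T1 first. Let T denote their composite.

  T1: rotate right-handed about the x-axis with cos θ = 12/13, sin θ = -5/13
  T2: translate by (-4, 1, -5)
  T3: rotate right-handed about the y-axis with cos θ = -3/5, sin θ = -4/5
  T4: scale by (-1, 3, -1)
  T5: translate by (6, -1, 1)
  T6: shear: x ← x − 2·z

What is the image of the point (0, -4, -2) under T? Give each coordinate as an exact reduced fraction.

T1 rotate right-handed about the x-axis with cos θ = 12/13, sin θ = -5/13: (0, -4, -2) → (0, -58/13, -4/13)
T2 translate by (-4, 1, -5): (0, -58/13, -4/13) → (-4, -45/13, -69/13)
T3 rotate right-handed about the y-axis with cos θ = -3/5, sin θ = -4/5: (-4, -45/13, -69/13) → (432/65, -45/13, -1/65)
T4 scale by (-1, 3, -1): (432/65, -45/13, -1/65) → (-432/65, -135/13, 1/65)
T5 translate by (6, -1, 1): (-432/65, -135/13, 1/65) → (-42/65, -148/13, 66/65)
T6 shear: x ← x − 2·z: (-42/65, -148/13, 66/65) → (-174/65, -148/13, 66/65)

T(p) = (-174/65, -148/13, 66/65)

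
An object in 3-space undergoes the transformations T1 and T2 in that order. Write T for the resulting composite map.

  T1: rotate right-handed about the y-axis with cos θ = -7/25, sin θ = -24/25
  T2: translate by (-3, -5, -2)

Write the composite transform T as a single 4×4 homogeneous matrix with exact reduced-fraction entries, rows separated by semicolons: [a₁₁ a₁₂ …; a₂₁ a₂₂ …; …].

T = [-7/25 0 -24/25 -3; 0 1 0 -5; 24/25 0 -7/25 -2; 0 0 0 1]

T1 = [-7/25 0 -24/25 0; 0 1 0 0; 24/25 0 -7/25 0; 0 0 0 1]
T2·T1 = [-7/25 0 -24/25 -3; 0 1 0 -5; 24/25 0 -7/25 -2; 0 0 0 1]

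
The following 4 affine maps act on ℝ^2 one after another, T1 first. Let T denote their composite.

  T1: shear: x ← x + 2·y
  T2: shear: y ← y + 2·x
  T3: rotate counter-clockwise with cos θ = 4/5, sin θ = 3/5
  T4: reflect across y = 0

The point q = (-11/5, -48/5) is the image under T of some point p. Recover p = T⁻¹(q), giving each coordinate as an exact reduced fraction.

T1 = [1 2 0; 0 1 0; 0 0 1]
T2·T1 = [1 2 0; 2 5 0; 0 0 1]
T3·…·T1 = [-2/5 -7/5 0; 11/5 26/5 0; 0 0 1]
T4·…·T1 = [-2/5 -7/5 0; -11/5 -26/5 0; 0 0 1]
det M = -1; M⁻¹ = [26/5 -7/5 0; -11/5 2/5 0; 0 0 1]
M⁻¹ · (-11/5, -48/5)ᵀ = (2, 1)ᵀ

p = (2, 1)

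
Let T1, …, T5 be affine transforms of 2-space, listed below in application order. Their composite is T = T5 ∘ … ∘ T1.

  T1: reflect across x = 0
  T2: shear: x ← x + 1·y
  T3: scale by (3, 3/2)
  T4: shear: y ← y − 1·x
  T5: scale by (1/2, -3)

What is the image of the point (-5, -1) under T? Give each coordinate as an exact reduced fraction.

T(p) = (6, 81/2)

T1 reflect across x = 0: (-5, -1) → (5, -1)
T2 shear: x ← x + 1·y: (5, -1) → (4, -1)
T3 scale by (3, 3/2): (4, -1) → (12, -3/2)
T4 shear: y ← y − 1·x: (12, -3/2) → (12, -27/2)
T5 scale by (1/2, -3): (12, -27/2) → (6, 81/2)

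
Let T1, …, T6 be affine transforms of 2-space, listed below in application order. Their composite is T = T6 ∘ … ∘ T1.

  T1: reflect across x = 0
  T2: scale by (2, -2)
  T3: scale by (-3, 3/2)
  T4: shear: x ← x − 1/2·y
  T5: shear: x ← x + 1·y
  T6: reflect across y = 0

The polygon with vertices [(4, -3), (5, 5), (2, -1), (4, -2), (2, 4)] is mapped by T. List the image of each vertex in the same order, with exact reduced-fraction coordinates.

T1 reflect across x = 0: (4, -3) → (-4, -3); (5, 5) → (-5, 5); (2, -1) → (-2, -1); (4, -2) → (-4, -2); (2, 4) → (-2, 4)
T2 scale by (2, -2): (-4, -3) → (-8, 6); (-5, 5) → (-10, -10); (-2, -1) → (-4, 2); (-4, -2) → (-8, 4); (-2, 4) → (-4, -8)
T3 scale by (-3, 3/2): (-8, 6) → (24, 9); (-10, -10) → (30, -15); (-4, 2) → (12, 3); (-8, 4) → (24, 6); (-4, -8) → (12, -12)
T4 shear: x ← x − 1/2·y: (24, 9) → (39/2, 9); (30, -15) → (75/2, -15); (12, 3) → (21/2, 3); (24, 6) → (21, 6); (12, -12) → (18, -12)
T5 shear: x ← x + 1·y: (39/2, 9) → (57/2, 9); (75/2, -15) → (45/2, -15); (21/2, 3) → (27/2, 3); (21, 6) → (27, 6); (18, -12) → (6, -12)
T6 reflect across y = 0: (57/2, 9) → (57/2, -9); (45/2, -15) → (45/2, 15); (27/2, 3) → (27/2, -3); (27, 6) → (27, -6); (6, -12) → (6, 12)

image vertices: (57/2, -9), (45/2, 15), (27/2, -3), (27, -6), (6, 12)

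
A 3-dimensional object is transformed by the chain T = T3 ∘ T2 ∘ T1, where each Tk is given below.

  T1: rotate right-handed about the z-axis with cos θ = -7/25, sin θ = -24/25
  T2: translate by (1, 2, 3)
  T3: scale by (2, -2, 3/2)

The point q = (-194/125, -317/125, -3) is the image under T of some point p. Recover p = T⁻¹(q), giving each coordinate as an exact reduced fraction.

p = (6/5, -3/2, -5)

T1 = [-7/25 24/25 0 0; -24/25 -7/25 0 0; 0 0 1 0; 0 0 0 1]
T2·T1 = [-7/25 24/25 0 1; -24/25 -7/25 0 2; 0 0 1 3; 0 0 0 1]
T3·…·T1 = [-14/25 48/25 0 2; 48/25 14/25 0 -4; 0 0 3/2 9/2; 0 0 0 1]
det M = -6; M⁻¹ = [-7/50 12/25 0 11/5; 12/25 7/50 0 -2/5; 0 0 2/3 -3; 0 0 0 1]
M⁻¹ · (-194/125, -317/125, -3)ᵀ = (6/5, -3/2, -5)ᵀ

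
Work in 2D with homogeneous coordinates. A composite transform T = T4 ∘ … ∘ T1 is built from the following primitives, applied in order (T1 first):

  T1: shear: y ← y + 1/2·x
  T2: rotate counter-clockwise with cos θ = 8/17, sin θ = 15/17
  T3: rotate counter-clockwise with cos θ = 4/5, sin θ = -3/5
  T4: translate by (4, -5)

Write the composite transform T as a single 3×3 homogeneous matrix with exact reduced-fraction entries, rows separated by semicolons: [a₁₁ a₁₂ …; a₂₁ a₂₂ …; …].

T = [59/85 -36/85 4; 149/170 77/85 -5; 0 0 1]

T1 = [1 0 0; 1/2 1 0; 0 0 1]
T2·T1 = [1/34 -15/17 0; 19/17 8/17 0; 0 0 1]
T3·…·T1 = [59/85 -36/85 0; 149/170 77/85 0; 0 0 1]
T4·…·T1 = [59/85 -36/85 4; 149/170 77/85 -5; 0 0 1]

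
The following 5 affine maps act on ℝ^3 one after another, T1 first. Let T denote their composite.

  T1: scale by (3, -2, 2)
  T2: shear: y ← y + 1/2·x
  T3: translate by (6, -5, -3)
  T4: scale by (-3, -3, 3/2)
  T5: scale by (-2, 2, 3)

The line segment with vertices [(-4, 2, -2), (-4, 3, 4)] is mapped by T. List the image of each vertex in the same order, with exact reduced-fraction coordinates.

T1 scale by (3, -2, 2): (-4, 2, -2) → (-12, -4, -4); (-4, 3, 4) → (-12, -6, 8)
T2 shear: y ← y + 1/2·x: (-12, -4, -4) → (-12, -10, -4); (-12, -6, 8) → (-12, -12, 8)
T3 translate by (6, -5, -3): (-12, -10, -4) → (-6, -15, -7); (-12, -12, 8) → (-6, -17, 5)
T4 scale by (-3, -3, 3/2): (-6, -15, -7) → (18, 45, -21/2); (-6, -17, 5) → (18, 51, 15/2)
T5 scale by (-2, 2, 3): (18, 45, -21/2) → (-36, 90, -63/2); (18, 51, 15/2) → (-36, 102, 45/2)

image vertices: (-36, 90, -63/2), (-36, 102, 45/2)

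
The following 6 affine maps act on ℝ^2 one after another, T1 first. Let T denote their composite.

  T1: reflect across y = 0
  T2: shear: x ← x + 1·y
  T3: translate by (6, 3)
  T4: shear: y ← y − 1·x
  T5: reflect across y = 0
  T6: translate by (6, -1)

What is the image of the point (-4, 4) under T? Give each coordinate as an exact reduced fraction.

T1 reflect across y = 0: (-4, 4) → (-4, -4)
T2 shear: x ← x + 1·y: (-4, -4) → (-8, -4)
T3 translate by (6, 3): (-8, -4) → (-2, -1)
T4 shear: y ← y − 1·x: (-2, -1) → (-2, 1)
T5 reflect across y = 0: (-2, 1) → (-2, -1)
T6 translate by (6, -1): (-2, -1) → (4, -2)

T(p) = (4, -2)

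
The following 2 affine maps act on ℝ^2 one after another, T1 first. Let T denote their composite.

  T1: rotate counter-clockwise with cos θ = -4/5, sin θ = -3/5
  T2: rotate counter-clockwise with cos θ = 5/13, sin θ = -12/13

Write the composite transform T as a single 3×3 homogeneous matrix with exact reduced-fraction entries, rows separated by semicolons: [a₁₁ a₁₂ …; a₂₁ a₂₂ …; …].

T = [-56/65 -33/65 0; 33/65 -56/65 0; 0 0 1]

T1 = [-4/5 3/5 0; -3/5 -4/5 0; 0 0 1]
T2·T1 = [-56/65 -33/65 0; 33/65 -56/65 0; 0 0 1]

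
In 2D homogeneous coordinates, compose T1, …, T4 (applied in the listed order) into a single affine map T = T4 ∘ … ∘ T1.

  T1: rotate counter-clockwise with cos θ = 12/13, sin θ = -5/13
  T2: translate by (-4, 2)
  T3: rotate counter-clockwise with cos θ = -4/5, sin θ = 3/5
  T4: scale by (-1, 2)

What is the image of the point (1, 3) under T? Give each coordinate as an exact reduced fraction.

T1 rotate counter-clockwise with cos θ = 12/13, sin θ = -5/13: (1, 3) → (27/13, 31/13)
T2 translate by (-4, 2): (27/13, 31/13) → (-25/13, 57/13)
T3 rotate counter-clockwise with cos θ = -4/5, sin θ = 3/5: (-25/13, 57/13) → (-71/65, -303/65)
T4 scale by (-1, 2): (-71/65, -303/65) → (71/65, -606/65)

T(p) = (71/65, -606/65)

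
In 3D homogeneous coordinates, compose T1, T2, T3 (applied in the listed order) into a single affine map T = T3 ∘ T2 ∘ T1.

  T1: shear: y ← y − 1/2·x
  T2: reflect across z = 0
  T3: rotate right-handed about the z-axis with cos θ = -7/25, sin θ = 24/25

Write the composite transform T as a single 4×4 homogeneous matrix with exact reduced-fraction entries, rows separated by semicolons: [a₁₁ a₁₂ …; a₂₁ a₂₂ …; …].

T1 = [1 0 0 0; -1/2 1 0 0; 0 0 1 0; 0 0 0 1]
T2·T1 = [1 0 0 0; -1/2 1 0 0; 0 0 -1 0; 0 0 0 1]
T3·…·T1 = [1/5 -24/25 0 0; 11/10 -7/25 0 0; 0 0 -1 0; 0 0 0 1]

T = [1/5 -24/25 0 0; 11/10 -7/25 0 0; 0 0 -1 0; 0 0 0 1]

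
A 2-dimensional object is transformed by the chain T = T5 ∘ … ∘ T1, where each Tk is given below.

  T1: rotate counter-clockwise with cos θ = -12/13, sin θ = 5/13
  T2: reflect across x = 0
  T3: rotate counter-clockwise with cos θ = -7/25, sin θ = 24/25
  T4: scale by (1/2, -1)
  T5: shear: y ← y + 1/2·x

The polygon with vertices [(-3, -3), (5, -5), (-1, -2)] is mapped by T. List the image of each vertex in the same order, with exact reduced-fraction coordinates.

image vertices: (-147/650, 5337/1300), (-457/130, -653/260), (-151/325, 1171/650)

T1 rotate counter-clockwise with cos θ = -12/13, sin θ = 5/13: (-3, -3) → (51/13, 21/13); (5, -5) → (-35/13, 85/13); (-1, -2) → (22/13, 19/13)
T2 reflect across x = 0: (51/13, 21/13) → (-51/13, 21/13); (-35/13, 85/13) → (35/13, 85/13); (22/13, 19/13) → (-22/13, 19/13)
T3 rotate counter-clockwise with cos θ = -7/25, sin θ = 24/25: (-51/13, 21/13) → (-147/325, -1371/325); (35/13, 85/13) → (-457/65, 49/65); (-22/13, 19/13) → (-302/325, -661/325)
T4 scale by (1/2, -1): (-147/325, -1371/325) → (-147/650, 1371/325); (-457/65, 49/65) → (-457/130, -49/65); (-302/325, -661/325) → (-151/325, 661/325)
T5 shear: y ← y + 1/2·x: (-147/650, 1371/325) → (-147/650, 5337/1300); (-457/130, -49/65) → (-457/130, -653/260); (-151/325, 661/325) → (-151/325, 1171/650)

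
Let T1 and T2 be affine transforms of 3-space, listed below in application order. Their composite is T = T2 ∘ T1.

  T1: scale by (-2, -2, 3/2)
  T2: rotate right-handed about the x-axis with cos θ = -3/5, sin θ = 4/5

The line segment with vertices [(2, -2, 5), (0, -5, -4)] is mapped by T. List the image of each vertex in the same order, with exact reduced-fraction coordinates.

image vertices: (-4, -42/5, -13/10), (0, -6/5, 58/5)

T1 scale by (-2, -2, 3/2): (2, -2, 5) → (-4, 4, 15/2); (0, -5, -4) → (0, 10, -6)
T2 rotate right-handed about the x-axis with cos θ = -3/5, sin θ = 4/5: (-4, 4, 15/2) → (-4, -42/5, -13/10); (0, 10, -6) → (0, -6/5, 58/5)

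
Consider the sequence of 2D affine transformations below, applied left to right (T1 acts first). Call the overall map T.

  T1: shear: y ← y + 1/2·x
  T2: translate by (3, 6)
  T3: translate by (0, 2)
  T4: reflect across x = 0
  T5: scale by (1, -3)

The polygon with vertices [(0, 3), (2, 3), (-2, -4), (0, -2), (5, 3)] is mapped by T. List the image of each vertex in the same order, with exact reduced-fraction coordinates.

T1 shear: y ← y + 1/2·x: (0, 3) → (0, 3); (2, 3) → (2, 4); (-2, -4) → (-2, -5); (0, -2) → (0, -2); (5, 3) → (5, 11/2)
T2 translate by (3, 6): (0, 3) → (3, 9); (2, 4) → (5, 10); (-2, -5) → (1, 1); (0, -2) → (3, 4); (5, 11/2) → (8, 23/2)
T3 translate by (0, 2): (3, 9) → (3, 11); (5, 10) → (5, 12); (1, 1) → (1, 3); (3, 4) → (3, 6); (8, 23/2) → (8, 27/2)
T4 reflect across x = 0: (3, 11) → (-3, 11); (5, 12) → (-5, 12); (1, 3) → (-1, 3); (3, 6) → (-3, 6); (8, 27/2) → (-8, 27/2)
T5 scale by (1, -3): (-3, 11) → (-3, -33); (-5, 12) → (-5, -36); (-1, 3) → (-1, -9); (-3, 6) → (-3, -18); (-8, 27/2) → (-8, -81/2)

image vertices: (-3, -33), (-5, -36), (-1, -9), (-3, -18), (-8, -81/2)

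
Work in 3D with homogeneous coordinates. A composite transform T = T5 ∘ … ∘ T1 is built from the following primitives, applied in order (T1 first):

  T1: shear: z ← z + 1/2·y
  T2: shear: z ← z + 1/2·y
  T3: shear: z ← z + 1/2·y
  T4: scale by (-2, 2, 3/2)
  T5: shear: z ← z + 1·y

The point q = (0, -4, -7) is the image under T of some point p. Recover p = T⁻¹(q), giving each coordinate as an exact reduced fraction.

p = (0, -2, 1)

T1 = [1 0 0 0; 0 1 0 0; 0 1/2 1 0; 0 0 0 1]
T2·T1 = [1 0 0 0; 0 1 0 0; 0 1 1 0; 0 0 0 1]
T3·…·T1 = [1 0 0 0; 0 1 0 0; 0 3/2 1 0; 0 0 0 1]
T4·…·T1 = [-2 0 0 0; 0 2 0 0; 0 9/4 3/2 0; 0 0 0 1]
T5·…·T1 = [-2 0 0 0; 0 2 0 0; 0 17/4 3/2 0; 0 0 0 1]
det M = -6; M⁻¹ = [-1/2 0 0 0; 0 1/2 0 0; 0 -17/12 2/3 0; 0 0 0 1]
M⁻¹ · (0, -4, -7)ᵀ = (0, -2, 1)ᵀ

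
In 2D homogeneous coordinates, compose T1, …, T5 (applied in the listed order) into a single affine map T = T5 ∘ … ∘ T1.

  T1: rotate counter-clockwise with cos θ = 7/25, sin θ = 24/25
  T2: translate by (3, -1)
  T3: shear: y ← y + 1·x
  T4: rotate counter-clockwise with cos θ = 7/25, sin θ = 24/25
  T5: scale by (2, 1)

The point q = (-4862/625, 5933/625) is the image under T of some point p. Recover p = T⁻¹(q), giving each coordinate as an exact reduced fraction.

p = (4/5, -5)

T1 = [7/25 -24/25 0; 24/25 7/25 0; 0 0 1]
T2·T1 = [7/25 -24/25 3; 24/25 7/25 -1; 0 0 1]
T3·…·T1 = [7/25 -24/25 3; 31/25 -17/25 2; 0 0 1]
T4·…·T1 = [-139/125 48/125 -27/25; 77/125 -139/125 86/25; 0 0 1]
T5·…·T1 = [-278/125 96/125 -54/25; 77/125 -139/125 86/25; 0 0 1]
det M = 2; M⁻¹ = [-139/250 -48/125 3/25; -77/250 -139/125 79/25; 0 0 1]
M⁻¹ · (-4862/625, 5933/625)ᵀ = (4/5, -5)ᵀ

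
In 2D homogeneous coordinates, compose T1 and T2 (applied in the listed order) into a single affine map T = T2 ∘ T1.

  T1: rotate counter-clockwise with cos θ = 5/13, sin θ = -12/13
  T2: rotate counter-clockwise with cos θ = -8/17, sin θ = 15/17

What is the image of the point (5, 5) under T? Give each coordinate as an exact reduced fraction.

T1 rotate counter-clockwise with cos θ = 5/13, sin θ = -12/13: (5, 5) → (85/13, -35/13)
T2 rotate counter-clockwise with cos θ = -8/17, sin θ = 15/17: (85/13, -35/13) → (-155/221, 1555/221)

T(p) = (-155/221, 1555/221)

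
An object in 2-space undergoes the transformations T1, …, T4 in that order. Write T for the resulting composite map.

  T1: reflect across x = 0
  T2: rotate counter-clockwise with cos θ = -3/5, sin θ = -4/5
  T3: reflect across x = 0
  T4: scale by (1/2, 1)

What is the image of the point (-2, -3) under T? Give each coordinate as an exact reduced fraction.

T1 reflect across x = 0: (-2, -3) → (2, -3)
T2 rotate counter-clockwise with cos θ = -3/5, sin θ = -4/5: (2, -3) → (-18/5, 1/5)
T3 reflect across x = 0: (-18/5, 1/5) → (18/5, 1/5)
T4 scale by (1/2, 1): (18/5, 1/5) → (9/5, 1/5)

T(p) = (9/5, 1/5)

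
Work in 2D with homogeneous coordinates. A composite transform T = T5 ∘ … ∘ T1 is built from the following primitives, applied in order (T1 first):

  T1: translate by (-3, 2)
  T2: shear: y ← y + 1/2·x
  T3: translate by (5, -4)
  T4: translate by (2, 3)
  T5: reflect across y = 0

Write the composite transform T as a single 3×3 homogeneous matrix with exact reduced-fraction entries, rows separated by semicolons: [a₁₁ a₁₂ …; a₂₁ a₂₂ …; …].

T = [1 0 4; -1/2 -1 1/2; 0 0 1]

T1 = [1 0 -3; 0 1 2; 0 0 1]
T2·T1 = [1 0 -3; 1/2 1 1/2; 0 0 1]
T3·…·T1 = [1 0 2; 1/2 1 -7/2; 0 0 1]
T4·…·T1 = [1 0 4; 1/2 1 -1/2; 0 0 1]
T5·…·T1 = [1 0 4; -1/2 -1 1/2; 0 0 1]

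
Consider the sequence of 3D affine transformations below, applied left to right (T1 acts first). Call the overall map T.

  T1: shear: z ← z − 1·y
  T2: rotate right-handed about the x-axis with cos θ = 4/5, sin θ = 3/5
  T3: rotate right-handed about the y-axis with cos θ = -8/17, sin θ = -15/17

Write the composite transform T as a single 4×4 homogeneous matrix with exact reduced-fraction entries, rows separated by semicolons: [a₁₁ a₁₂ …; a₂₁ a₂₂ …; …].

T1 = [1 0 0 0; 0 1 0 0; 0 -1 1 0; 0 0 0 1]
T2·T1 = [1 0 0 0; 0 7/5 -3/5 0; 0 -1/5 4/5 0; 0 0 0 1]
T3·…·T1 = [-8/17 3/17 -12/17 0; 0 7/5 -3/5 0; 15/17 8/85 -32/85 0; 0 0 0 1]

T = [-8/17 3/17 -12/17 0; 0 7/5 -3/5 0; 15/17 8/85 -32/85 0; 0 0 0 1]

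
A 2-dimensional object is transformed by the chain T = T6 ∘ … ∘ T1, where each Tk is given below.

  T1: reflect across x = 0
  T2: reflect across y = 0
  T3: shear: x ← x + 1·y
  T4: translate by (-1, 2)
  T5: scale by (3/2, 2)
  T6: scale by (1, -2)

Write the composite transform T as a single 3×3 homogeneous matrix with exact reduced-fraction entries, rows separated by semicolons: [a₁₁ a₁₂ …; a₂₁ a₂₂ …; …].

T1 = [-1 0 0; 0 1 0; 0 0 1]
T2·T1 = [-1 0 0; 0 -1 0; 0 0 1]
T3·…·T1 = [-1 -1 0; 0 -1 0; 0 0 1]
T4·…·T1 = [-1 -1 -1; 0 -1 2; 0 0 1]
T5·…·T1 = [-3/2 -3/2 -3/2; 0 -2 4; 0 0 1]
T6·…·T1 = [-3/2 -3/2 -3/2; 0 4 -8; 0 0 1]

T = [-3/2 -3/2 -3/2; 0 4 -8; 0 0 1]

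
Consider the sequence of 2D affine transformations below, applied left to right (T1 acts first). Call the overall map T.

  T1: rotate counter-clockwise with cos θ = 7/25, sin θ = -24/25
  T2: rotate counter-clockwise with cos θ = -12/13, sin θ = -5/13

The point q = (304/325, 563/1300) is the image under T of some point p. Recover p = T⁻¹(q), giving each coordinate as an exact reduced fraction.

p = (-1/4, -1)

T1 = [7/25 24/25 0; -24/25 7/25 0; 0 0 1]
T2·T1 = [-204/325 -253/325 0; 253/325 -204/325 0; 0 0 1]
det M = 1; M⁻¹ = [-204/325 253/325 0; -253/325 -204/325 0; 0 0 1]
M⁻¹ · (304/325, 563/1300)ᵀ = (-1/4, -1)ᵀ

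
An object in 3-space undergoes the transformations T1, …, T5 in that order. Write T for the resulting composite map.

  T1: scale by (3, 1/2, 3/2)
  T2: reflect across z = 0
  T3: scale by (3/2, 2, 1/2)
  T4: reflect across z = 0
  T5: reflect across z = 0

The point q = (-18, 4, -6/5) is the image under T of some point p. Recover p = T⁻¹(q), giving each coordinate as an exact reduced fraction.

p = (-4, 4, 8/5)

T1 = [3 0 0 0; 0 1/2 0 0; 0 0 3/2 0; 0 0 0 1]
T2·T1 = [3 0 0 0; 0 1/2 0 0; 0 0 -3/2 0; 0 0 0 1]
T3·…·T1 = [9/2 0 0 0; 0 1 0 0; 0 0 -3/4 0; 0 0 0 1]
T4·…·T1 = [9/2 0 0 0; 0 1 0 0; 0 0 3/4 0; 0 0 0 1]
T5·…·T1 = [9/2 0 0 0; 0 1 0 0; 0 0 -3/4 0; 0 0 0 1]
det M = -27/8; M⁻¹ = [2/9 0 0 0; 0 1 0 0; 0 0 -4/3 0; 0 0 0 1]
M⁻¹ · (-18, 4, -6/5)ᵀ = (-4, 4, 8/5)ᵀ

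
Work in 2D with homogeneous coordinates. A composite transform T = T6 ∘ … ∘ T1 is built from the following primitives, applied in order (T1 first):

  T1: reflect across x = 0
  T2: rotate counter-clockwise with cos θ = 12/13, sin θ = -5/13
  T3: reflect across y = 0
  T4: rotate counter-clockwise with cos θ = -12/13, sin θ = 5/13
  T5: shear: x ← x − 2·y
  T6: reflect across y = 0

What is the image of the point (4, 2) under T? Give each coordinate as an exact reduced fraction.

T1 reflect across x = 0: (4, 2) → (-4, 2)
T2 rotate counter-clockwise with cos θ = 12/13, sin θ = -5/13: (-4, 2) → (-38/13, 44/13)
T3 reflect across y = 0: (-38/13, 44/13) → (-38/13, -44/13)
T4 rotate counter-clockwise with cos θ = -12/13, sin θ = 5/13: (-38/13, -44/13) → (4, 2)
T5 shear: x ← x − 2·y: (4, 2) → (0, 2)
T6 reflect across y = 0: (0, 2) → (0, -2)

T(p) = (0, -2)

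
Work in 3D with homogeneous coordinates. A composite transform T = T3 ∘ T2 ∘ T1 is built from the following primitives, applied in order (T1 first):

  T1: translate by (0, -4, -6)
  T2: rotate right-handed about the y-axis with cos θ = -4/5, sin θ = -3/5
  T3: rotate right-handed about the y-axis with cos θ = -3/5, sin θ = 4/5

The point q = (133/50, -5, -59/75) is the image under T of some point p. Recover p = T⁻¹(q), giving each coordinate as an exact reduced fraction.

p = (7/3, -1, 9/2)

T1 = [1 0 0 0; 0 1 0 -4; 0 0 1 -6; 0 0 0 1]
T2·T1 = [-4/5 0 -3/5 18/5; 0 1 0 -4; 3/5 0 -4/5 24/5; 0 0 0 1]
T3·…·T1 = [24/25 0 -7/25 42/25; 0 1 0 -4; 7/25 0 24/25 -144/25; 0 0 0 1]
det M = 1; M⁻¹ = [24/25 0 7/25 0; 0 1 0 4; -7/25 0 24/25 6; 0 0 0 1]
M⁻¹ · (133/50, -5, -59/75)ᵀ = (7/3, -1, 9/2)ᵀ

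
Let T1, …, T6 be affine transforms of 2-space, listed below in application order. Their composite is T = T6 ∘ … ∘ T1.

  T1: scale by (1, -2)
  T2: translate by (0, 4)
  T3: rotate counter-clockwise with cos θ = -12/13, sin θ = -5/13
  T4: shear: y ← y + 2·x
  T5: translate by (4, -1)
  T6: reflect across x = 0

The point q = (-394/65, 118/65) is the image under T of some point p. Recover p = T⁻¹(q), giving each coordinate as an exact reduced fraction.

p = (-7/5, 1)

T1 = [1 0 0; 0 -2 0; 0 0 1]
T2·T1 = [1 0 0; 0 -2 4; 0 0 1]
T3·…·T1 = [-12/13 -10/13 20/13; -5/13 24/13 -48/13; 0 0 1]
T4·…·T1 = [-12/13 -10/13 20/13; -29/13 4/13 -8/13; 0 0 1]
T5·…·T1 = [-12/13 -10/13 72/13; -29/13 4/13 -21/13; 0 0 1]
T6·…·T1 = [12/13 10/13 -72/13; -29/13 4/13 -21/13; 0 0 1]
det M = 2; M⁻¹ = [2/13 -5/13 3/13; 29/26 6/13 90/13; 0 0 1]
M⁻¹ · (-394/65, 118/65)ᵀ = (-7/5, 1)ᵀ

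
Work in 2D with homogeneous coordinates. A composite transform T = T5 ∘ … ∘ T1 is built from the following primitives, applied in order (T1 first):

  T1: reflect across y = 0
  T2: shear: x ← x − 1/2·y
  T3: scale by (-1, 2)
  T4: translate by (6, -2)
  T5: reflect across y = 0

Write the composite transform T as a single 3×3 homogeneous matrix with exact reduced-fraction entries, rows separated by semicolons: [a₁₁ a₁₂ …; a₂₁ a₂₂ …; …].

T = [-1 -1/2 6; 0 2 2; 0 0 1]

T1 = [1 0 0; 0 -1 0; 0 0 1]
T2·T1 = [1 1/2 0; 0 -1 0; 0 0 1]
T3·…·T1 = [-1 -1/2 0; 0 -2 0; 0 0 1]
T4·…·T1 = [-1 -1/2 6; 0 -2 -2; 0 0 1]
T5·…·T1 = [-1 -1/2 6; 0 2 2; 0 0 1]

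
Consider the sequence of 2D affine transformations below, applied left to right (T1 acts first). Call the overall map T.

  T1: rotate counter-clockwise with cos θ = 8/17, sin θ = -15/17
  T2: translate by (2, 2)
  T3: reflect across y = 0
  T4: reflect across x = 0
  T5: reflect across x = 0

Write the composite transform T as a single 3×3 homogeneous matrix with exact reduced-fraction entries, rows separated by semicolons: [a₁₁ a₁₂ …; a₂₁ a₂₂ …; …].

T1 = [8/17 15/17 0; -15/17 8/17 0; 0 0 1]
T2·T1 = [8/17 15/17 2; -15/17 8/17 2; 0 0 1]
T3·…·T1 = [8/17 15/17 2; 15/17 -8/17 -2; 0 0 1]
T4·…·T1 = [-8/17 -15/17 -2; 15/17 -8/17 -2; 0 0 1]
T5·…·T1 = [8/17 15/17 2; 15/17 -8/17 -2; 0 0 1]

T = [8/17 15/17 2; 15/17 -8/17 -2; 0 0 1]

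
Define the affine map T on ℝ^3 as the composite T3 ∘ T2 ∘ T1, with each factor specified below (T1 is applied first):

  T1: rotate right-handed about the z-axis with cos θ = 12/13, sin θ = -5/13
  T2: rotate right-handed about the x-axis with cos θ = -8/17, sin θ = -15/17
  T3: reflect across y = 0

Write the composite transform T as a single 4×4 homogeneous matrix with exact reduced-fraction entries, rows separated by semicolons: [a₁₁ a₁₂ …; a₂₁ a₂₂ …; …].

T1 = [12/13 5/13 0 0; -5/13 12/13 0 0; 0 0 1 0; 0 0 0 1]
T2·T1 = [12/13 5/13 0 0; 40/221 -96/221 15/17 0; 75/221 -180/221 -8/17 0; 0 0 0 1]
T3·…·T1 = [12/13 5/13 0 0; -40/221 96/221 -15/17 0; 75/221 -180/221 -8/17 0; 0 0 0 1]

T = [12/13 5/13 0 0; -40/221 96/221 -15/17 0; 75/221 -180/221 -8/17 0; 0 0 0 1]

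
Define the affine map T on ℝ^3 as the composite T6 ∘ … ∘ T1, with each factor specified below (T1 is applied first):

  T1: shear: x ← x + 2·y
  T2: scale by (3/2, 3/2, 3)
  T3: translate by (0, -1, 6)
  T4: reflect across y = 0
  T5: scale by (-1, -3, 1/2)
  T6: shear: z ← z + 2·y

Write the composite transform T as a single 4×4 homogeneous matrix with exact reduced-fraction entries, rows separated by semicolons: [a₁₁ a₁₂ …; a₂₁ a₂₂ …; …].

T1 = [1 2 0 0; 0 1 0 0; 0 0 1 0; 0 0 0 1]
T2·T1 = [3/2 3 0 0; 0 3/2 0 0; 0 0 3 0; 0 0 0 1]
T3·…·T1 = [3/2 3 0 0; 0 3/2 0 -1; 0 0 3 6; 0 0 0 1]
T4·…·T1 = [3/2 3 0 0; 0 -3/2 0 1; 0 0 3 6; 0 0 0 1]
T5·…·T1 = [-3/2 -3 0 0; 0 9/2 0 -3; 0 0 3/2 3; 0 0 0 1]
T6·…·T1 = [-3/2 -3 0 0; 0 9/2 0 -3; 0 9 3/2 -3; 0 0 0 1]

T = [-3/2 -3 0 0; 0 9/2 0 -3; 0 9 3/2 -3; 0 0 0 1]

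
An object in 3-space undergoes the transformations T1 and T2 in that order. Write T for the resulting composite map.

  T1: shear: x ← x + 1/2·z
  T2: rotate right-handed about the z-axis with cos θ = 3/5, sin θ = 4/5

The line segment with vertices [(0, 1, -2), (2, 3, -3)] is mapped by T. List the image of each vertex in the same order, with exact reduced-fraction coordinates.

image vertices: (-7/5, -1/5, -2), (-21/10, 11/5, -3)

T1 shear: x ← x + 1/2·z: (0, 1, -2) → (-1, 1, -2); (2, 3, -3) → (1/2, 3, -3)
T2 rotate right-handed about the z-axis with cos θ = 3/5, sin θ = 4/5: (-1, 1, -2) → (-7/5, -1/5, -2); (1/2, 3, -3) → (-21/10, 11/5, -3)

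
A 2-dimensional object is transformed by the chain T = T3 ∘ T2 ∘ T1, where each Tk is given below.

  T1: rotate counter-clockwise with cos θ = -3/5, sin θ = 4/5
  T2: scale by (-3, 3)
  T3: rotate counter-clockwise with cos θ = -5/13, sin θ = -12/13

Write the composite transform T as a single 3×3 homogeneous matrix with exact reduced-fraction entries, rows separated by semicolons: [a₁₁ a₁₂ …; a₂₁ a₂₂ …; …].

T1 = [-3/5 -4/5 0; 4/5 -3/5 0; 0 0 1]
T2·T1 = [9/5 12/5 0; 12/5 -9/5 0; 0 0 1]
T3·…·T1 = [99/65 -168/65 0; -168/65 -99/65 0; 0 0 1]

T = [99/65 -168/65 0; -168/65 -99/65 0; 0 0 1]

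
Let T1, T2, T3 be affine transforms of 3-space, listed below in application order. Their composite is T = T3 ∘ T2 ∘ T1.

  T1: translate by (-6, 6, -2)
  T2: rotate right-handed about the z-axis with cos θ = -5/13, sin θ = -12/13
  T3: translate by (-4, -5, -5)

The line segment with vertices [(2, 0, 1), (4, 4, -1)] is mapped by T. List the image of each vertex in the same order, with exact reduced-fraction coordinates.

T1 translate by (-6, 6, -2): (2, 0, 1) → (-4, 6, -1); (4, 4, -1) → (-2, 10, -3)
T2 rotate right-handed about the z-axis with cos θ = -5/13, sin θ = -12/13: (-4, 6, -1) → (92/13, 18/13, -1); (-2, 10, -3) → (10, -2, -3)
T3 translate by (-4, -5, -5): (92/13, 18/13, -1) → (40/13, -47/13, -6); (10, -2, -3) → (6, -7, -8)

image vertices: (40/13, -47/13, -6), (6, -7, -8)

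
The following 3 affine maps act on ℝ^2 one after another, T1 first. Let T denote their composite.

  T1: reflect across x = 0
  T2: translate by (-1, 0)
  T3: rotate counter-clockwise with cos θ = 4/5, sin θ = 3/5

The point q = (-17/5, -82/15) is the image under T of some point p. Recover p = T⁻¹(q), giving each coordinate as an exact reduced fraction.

p = (5, -7/3)

T1 = [-1 0 0; 0 1 0; 0 0 1]
T2·T1 = [-1 0 -1; 0 1 0; 0 0 1]
T3·…·T1 = [-4/5 -3/5 -4/5; -3/5 4/5 -3/5; 0 0 1]
det M = -1; M⁻¹ = [-4/5 -3/5 -1; -3/5 4/5 0; 0 0 1]
M⁻¹ · (-17/5, -82/15)ᵀ = (5, -7/3)ᵀ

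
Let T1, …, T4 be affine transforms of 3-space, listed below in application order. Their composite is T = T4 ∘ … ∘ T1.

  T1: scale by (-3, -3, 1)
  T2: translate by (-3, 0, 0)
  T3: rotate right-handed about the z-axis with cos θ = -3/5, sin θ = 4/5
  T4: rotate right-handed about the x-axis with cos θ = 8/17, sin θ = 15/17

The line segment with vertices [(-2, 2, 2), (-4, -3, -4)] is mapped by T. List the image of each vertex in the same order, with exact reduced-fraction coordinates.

image vertices: (3, 18/17, 106/17), (-63/5, 372/85, -5/17)

T1 scale by (-3, -3, 1): (-2, 2, 2) → (6, -6, 2); (-4, -3, -4) → (12, 9, -4)
T2 translate by (-3, 0, 0): (6, -6, 2) → (3, -6, 2); (12, 9, -4) → (9, 9, -4)
T3 rotate right-handed about the z-axis with cos θ = -3/5, sin θ = 4/5: (3, -6, 2) → (3, 6, 2); (9, 9, -4) → (-63/5, 9/5, -4)
T4 rotate right-handed about the x-axis with cos θ = 8/17, sin θ = 15/17: (3, 6, 2) → (3, 18/17, 106/17); (-63/5, 9/5, -4) → (-63/5, 372/85, -5/17)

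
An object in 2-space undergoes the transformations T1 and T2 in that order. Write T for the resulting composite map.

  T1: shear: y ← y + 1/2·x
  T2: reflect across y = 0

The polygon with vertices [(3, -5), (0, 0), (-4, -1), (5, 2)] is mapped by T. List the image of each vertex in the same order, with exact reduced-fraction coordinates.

T1 shear: y ← y + 1/2·x: (3, -5) → (3, -7/2); (0, 0) → (0, 0); (-4, -1) → (-4, -3); (5, 2) → (5, 9/2)
T2 reflect across y = 0: (3, -7/2) → (3, 7/2); (0, 0) → (0, 0); (-4, -3) → (-4, 3); (5, 9/2) → (5, -9/2)

image vertices: (3, 7/2), (0, 0), (-4, 3), (5, -9/2)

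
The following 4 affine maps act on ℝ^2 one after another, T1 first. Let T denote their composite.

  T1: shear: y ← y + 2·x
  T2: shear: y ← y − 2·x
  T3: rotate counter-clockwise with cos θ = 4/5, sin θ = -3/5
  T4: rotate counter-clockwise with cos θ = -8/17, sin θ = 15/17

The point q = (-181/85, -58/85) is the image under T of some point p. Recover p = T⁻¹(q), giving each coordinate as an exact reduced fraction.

p = (-1, 2)

T1 = [1 0 0; 2 1 0; 0 0 1]
T2·T1 = [1 0 0; 0 1 0; 0 0 1]
T3·…·T1 = [4/5 3/5 0; -3/5 4/5 0; 0 0 1]
T4·…·T1 = [13/85 -84/85 0; 84/85 13/85 0; 0 0 1]
det M = 1; M⁻¹ = [13/85 84/85 0; -84/85 13/85 0; 0 0 1]
M⁻¹ · (-181/85, -58/85)ᵀ = (-1, 2)ᵀ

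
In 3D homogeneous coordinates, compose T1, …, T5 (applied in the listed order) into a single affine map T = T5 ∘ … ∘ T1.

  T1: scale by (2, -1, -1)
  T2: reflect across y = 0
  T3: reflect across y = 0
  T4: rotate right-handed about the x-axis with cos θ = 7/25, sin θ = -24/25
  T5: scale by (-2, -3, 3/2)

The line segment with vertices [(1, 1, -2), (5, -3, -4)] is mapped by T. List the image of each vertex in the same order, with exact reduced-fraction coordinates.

T1 scale by (2, -1, -1): (1, 1, -2) → (2, -1, 2); (5, -3, -4) → (10, 3, 4)
T2 reflect across y = 0: (2, -1, 2) → (2, 1, 2); (10, 3, 4) → (10, -3, 4)
T3 reflect across y = 0: (2, 1, 2) → (2, -1, 2); (10, -3, 4) → (10, 3, 4)
T4 rotate right-handed about the x-axis with cos θ = 7/25, sin θ = -24/25: (2, -1, 2) → (2, 41/25, 38/25); (10, 3, 4) → (10, 117/25, -44/25)
T5 scale by (-2, -3, 3/2): (2, 41/25, 38/25) → (-4, -123/25, 57/25); (10, 117/25, -44/25) → (-20, -351/25, -66/25)

image vertices: (-4, -123/25, 57/25), (-20, -351/25, -66/25)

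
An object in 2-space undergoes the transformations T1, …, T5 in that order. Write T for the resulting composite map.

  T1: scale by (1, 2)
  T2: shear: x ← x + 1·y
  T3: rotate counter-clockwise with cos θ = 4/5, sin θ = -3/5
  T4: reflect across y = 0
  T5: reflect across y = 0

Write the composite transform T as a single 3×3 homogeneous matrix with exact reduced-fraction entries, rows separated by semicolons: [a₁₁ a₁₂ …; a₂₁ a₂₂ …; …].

T1 = [1 0 0; 0 2 0; 0 0 1]
T2·T1 = [1 2 0; 0 2 0; 0 0 1]
T3·…·T1 = [4/5 14/5 0; -3/5 2/5 0; 0 0 1]
T4·…·T1 = [4/5 14/5 0; 3/5 -2/5 0; 0 0 1]
T5·…·T1 = [4/5 14/5 0; -3/5 2/5 0; 0 0 1]

T = [4/5 14/5 0; -3/5 2/5 0; 0 0 1]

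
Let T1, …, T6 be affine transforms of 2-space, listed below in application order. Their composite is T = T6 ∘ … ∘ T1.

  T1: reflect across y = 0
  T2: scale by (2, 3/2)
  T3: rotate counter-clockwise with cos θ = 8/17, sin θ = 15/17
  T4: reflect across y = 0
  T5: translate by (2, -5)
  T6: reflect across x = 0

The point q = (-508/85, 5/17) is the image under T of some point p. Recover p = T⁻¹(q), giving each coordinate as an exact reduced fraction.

p = (-7/5, 4)

T1 = [1 0 0; 0 -1 0; 0 0 1]
T2·T1 = [2 0 0; 0 -3/2 0; 0 0 1]
T3·…·T1 = [16/17 45/34 0; 30/17 -12/17 0; 0 0 1]
T4·…·T1 = [16/17 45/34 0; -30/17 12/17 0; 0 0 1]
T5·…·T1 = [16/17 45/34 2; -30/17 12/17 -5; 0 0 1]
T6·…·T1 = [-16/17 -45/34 -2; -30/17 12/17 -5; 0 0 1]
det M = -3; M⁻¹ = [-4/17 -15/34 -91/34; -10/17 16/51 20/51; 0 0 1]
M⁻¹ · (-508/85, 5/17)ᵀ = (-7/5, 4)ᵀ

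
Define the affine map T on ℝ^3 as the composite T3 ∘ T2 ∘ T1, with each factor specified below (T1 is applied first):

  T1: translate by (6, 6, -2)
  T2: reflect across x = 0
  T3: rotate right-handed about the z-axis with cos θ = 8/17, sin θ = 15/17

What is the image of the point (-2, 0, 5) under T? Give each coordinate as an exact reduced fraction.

T(p) = (-122/17, -12/17, 3)

T1 translate by (6, 6, -2): (-2, 0, 5) → (4, 6, 3)
T2 reflect across x = 0: (4, 6, 3) → (-4, 6, 3)
T3 rotate right-handed about the z-axis with cos θ = 8/17, sin θ = 15/17: (-4, 6, 3) → (-122/17, -12/17, 3)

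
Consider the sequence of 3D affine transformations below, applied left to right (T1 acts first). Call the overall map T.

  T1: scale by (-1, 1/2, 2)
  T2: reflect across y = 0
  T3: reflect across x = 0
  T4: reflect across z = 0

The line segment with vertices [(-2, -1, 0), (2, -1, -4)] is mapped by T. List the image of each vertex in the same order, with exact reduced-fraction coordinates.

T1 scale by (-1, 1/2, 2): (-2, -1, 0) → (2, -1/2, 0); (2, -1, -4) → (-2, -1/2, -8)
T2 reflect across y = 0: (2, -1/2, 0) → (2, 1/2, 0); (-2, -1/2, -8) → (-2, 1/2, -8)
T3 reflect across x = 0: (2, 1/2, 0) → (-2, 1/2, 0); (-2, 1/2, -8) → (2, 1/2, -8)
T4 reflect across z = 0: (-2, 1/2, 0) → (-2, 1/2, 0); (2, 1/2, -8) → (2, 1/2, 8)

image vertices: (-2, 1/2, 0), (2, 1/2, 8)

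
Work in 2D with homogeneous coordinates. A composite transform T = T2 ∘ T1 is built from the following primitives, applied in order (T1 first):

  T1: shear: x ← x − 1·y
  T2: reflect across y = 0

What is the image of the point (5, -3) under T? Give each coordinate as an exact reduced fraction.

T(p) = (8, 3)

T1 shear: x ← x − 1·y: (5, -3) → (8, -3)
T2 reflect across y = 0: (8, -3) → (8, 3)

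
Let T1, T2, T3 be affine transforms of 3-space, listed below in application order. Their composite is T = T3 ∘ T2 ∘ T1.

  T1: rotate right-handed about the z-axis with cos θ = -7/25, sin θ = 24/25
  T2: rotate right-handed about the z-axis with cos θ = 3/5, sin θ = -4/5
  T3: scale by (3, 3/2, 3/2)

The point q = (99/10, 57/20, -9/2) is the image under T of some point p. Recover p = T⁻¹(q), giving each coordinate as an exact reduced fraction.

p = (7/2, -3/2, -3)

T1 = [-7/25 -24/25 0 0; 24/25 -7/25 0 0; 0 0 1 0; 0 0 0 1]
T2·T1 = [3/5 -4/5 0 0; 4/5 3/5 0 0; 0 0 1 0; 0 0 0 1]
T3·…·T1 = [9/5 -12/5 0 0; 6/5 9/10 0 0; 0 0 3/2 0; 0 0 0 1]
det M = 27/4; M⁻¹ = [1/5 8/15 0 0; -4/15 2/5 0 0; 0 0 2/3 0; 0 0 0 1]
M⁻¹ · (99/10, 57/20, -9/2)ᵀ = (7/2, -3/2, -3)ᵀ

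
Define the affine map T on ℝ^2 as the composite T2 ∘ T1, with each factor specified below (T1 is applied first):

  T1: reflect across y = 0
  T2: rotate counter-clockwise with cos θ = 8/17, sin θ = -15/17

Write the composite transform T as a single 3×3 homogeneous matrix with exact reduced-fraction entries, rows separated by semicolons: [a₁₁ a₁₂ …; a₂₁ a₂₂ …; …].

T = [8/17 -15/17 0; -15/17 -8/17 0; 0 0 1]

T1 = [1 0 0; 0 -1 0; 0 0 1]
T2·T1 = [8/17 -15/17 0; -15/17 -8/17 0; 0 0 1]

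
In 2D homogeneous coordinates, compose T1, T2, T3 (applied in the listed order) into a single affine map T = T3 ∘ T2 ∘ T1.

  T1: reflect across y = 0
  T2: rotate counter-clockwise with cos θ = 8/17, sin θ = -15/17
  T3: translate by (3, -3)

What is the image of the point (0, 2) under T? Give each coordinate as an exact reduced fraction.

T(p) = (21/17, -67/17)

T1 reflect across y = 0: (0, 2) → (0, -2)
T2 rotate counter-clockwise with cos θ = 8/17, sin θ = -15/17: (0, -2) → (-30/17, -16/17)
T3 translate by (3, -3): (-30/17, -16/17) → (21/17, -67/17)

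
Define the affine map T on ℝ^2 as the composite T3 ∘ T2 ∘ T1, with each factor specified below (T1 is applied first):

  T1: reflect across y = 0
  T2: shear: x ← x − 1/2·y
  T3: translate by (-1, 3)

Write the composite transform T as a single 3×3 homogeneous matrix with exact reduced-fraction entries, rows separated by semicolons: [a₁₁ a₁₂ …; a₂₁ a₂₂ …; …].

T = [1 1/2 -1; 0 -1 3; 0 0 1]

T1 = [1 0 0; 0 -1 0; 0 0 1]
T2·T1 = [1 1/2 0; 0 -1 0; 0 0 1]
T3·…·T1 = [1 1/2 -1; 0 -1 3; 0 0 1]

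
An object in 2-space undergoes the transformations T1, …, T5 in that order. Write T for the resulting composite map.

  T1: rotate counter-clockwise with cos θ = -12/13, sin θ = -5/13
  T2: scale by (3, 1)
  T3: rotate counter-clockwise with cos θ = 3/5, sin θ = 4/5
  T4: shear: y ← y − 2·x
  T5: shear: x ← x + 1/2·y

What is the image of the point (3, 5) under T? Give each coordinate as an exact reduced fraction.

T(p) = (-357/130, -759/65)

T1 rotate counter-clockwise with cos θ = -12/13, sin θ = -5/13: (3, 5) → (-11/13, -75/13)
T2 scale by (3, 1): (-11/13, -75/13) → (-33/13, -75/13)
T3 rotate counter-clockwise with cos θ = 3/5, sin θ = 4/5: (-33/13, -75/13) → (201/65, -357/65)
T4 shear: y ← y − 2·x: (201/65, -357/65) → (201/65, -759/65)
T5 shear: x ← x + 1/2·y: (201/65, -759/65) → (-357/130, -759/65)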